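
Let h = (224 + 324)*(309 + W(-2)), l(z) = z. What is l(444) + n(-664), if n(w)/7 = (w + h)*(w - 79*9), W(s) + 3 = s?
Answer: -1597056556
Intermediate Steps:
W(s) = -3 + s
h = 166592 (h = (224 + 324)*(309 + (-3 - 2)) = 548*(309 - 5) = 548*304 = 166592)
n(w) = 7*(-711 + w)*(166592 + w) (n(w) = 7*((w + 166592)*(w - 79*9)) = 7*((166592 + w)*(w - 711)) = 7*((166592 + w)*(-711 + w)) = 7*((-711 + w)*(166592 + w)) = 7*(-711 + w)*(166592 + w))
l(444) + n(-664) = 444 + (-829128384 + 7*(-664)² + 1161167*(-664)) = 444 + (-829128384 + 7*440896 - 771014888) = 444 + (-829128384 + 3086272 - 771014888) = 444 - 1597057000 = -1597056556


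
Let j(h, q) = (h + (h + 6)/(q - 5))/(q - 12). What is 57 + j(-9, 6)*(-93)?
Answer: -129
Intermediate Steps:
j(h, q) = (h + (6 + h)/(-5 + q))/(-12 + q)
57 + j(-9, 6)*(-93) = 57 + ((6 - 4*(-9) - 9*6)/(60 + 6² - 17*6))*(-93) = 57 + ((6 + 36 - 54)/(60 + 36 - 102))*(-93) = 57 + (-12/(-6))*(-93) = 57 - ⅙*(-12)*(-93) = 57 + 2*(-93) = 57 - 186 = -129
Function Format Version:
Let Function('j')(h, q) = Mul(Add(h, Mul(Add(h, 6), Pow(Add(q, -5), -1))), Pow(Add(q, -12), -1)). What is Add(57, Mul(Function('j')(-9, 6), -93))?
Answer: -129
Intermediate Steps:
Function('j')(h, q) = Mul(Pow(Add(-12, q), -1), Add(h, Mul(Pow(Add(-5, q), -1), Add(6, h)))) (Function('j')(h, q) = Mul(Add(h, Mul(Add(6, h), Pow(Add(-5, q), -1))), Pow(Add(-12, q), -1)) = Mul(Add(h, Mul(Pow(Add(-5, q), -1), Add(6, h))), Pow(Add(-12, q), -1)) = Mul(Pow(Add(-12, q), -1), Add(h, Mul(Pow(Add(-5, q), -1), Add(6, h)))))
Add(57, Mul(Function('j')(-9, 6), -93)) = Add(57, Mul(Mul(Pow(Add(60, Pow(6, 2), Mul(-17, 6)), -1), Add(6, Mul(-4, -9), Mul(-9, 6))), -93)) = Add(57, Mul(Mul(Pow(Add(60, 36, -102), -1), Add(6, 36, -54)), -93)) = Add(57, Mul(Mul(Pow(-6, -1), -12), -93)) = Add(57, Mul(Mul(Rational(-1, 6), -12), -93)) = Add(57, Mul(2, -93)) = Add(57, -186) = -129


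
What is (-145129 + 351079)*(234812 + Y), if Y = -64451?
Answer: 35085847950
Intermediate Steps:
(-145129 + 351079)*(234812 + Y) = (-145129 + 351079)*(234812 - 64451) = 205950*170361 = 35085847950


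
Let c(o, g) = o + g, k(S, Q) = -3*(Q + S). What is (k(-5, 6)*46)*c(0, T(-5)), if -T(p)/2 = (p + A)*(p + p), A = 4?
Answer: 2760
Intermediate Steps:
k(S, Q) = -3*Q - 3*S
T(p) = -4*p*(4 + p) (T(p) = -2*(p + 4)*(p + p) = -2*(4 + p)*2*p = -4*p*(4 + p))
c(o, g) = g + o
(k(-5, 6)*46)*c(0, T(-5)) = ((-3*6 - 3*(-5))*46)*(-4*(-5)*(4 - 5) + 0) = ((-18 + 15)*46)*(-4*(-5)*(-1) + 0) = (-3*46)*(-20 + 0) = -138*(-20) = 2760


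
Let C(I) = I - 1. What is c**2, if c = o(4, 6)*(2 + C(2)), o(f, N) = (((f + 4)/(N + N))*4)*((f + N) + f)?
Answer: 12544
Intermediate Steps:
o(f, N) = 2*(4 + f)*(N + 2*f)/N (o(f, N) = (((4 + f)/((2*N)))*4)*((N + f) + f) = (((4 + f)*(1/(2*N)))*4)*(N + 2*f) = (((4 + f)/(2*N))*4)*(N + 2*f) = (2*(4 + f)/N)*(N + 2*f) = 2*(4 + f)*(N + 2*f)/N)
C(I) = -1 + I
c = 112 (c = (2*(2*4**2 + 8*4 + 6*(4 + 4))/6)*(2 + (-1 + 2)) = (2*(1/6)*(2*16 + 32 + 6*8))*(2 + 1) = (2*(1/6)*(32 + 32 + 48))*3 = (2*(1/6)*112)*3 = (112/3)*3 = 112)
c**2 = 112**2 = 12544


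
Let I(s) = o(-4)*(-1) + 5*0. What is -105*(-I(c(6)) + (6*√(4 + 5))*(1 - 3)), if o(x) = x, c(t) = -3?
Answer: 4200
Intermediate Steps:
I(s) = 4 (I(s) = -4*(-1) + 5*0 = 4 + 0 = 4)
-105*(-I(c(6)) + (6*√(4 + 5))*(1 - 3)) = -105*(-1*4 + (6*√(4 + 5))*(1 - 3)) = -105*(-4 + (6*√9)*(-2)) = -105*(-4 + (6*3)*(-2)) = -105*(-4 + 18*(-2)) = -105*(-4 - 36) = -105*(-40) = 4200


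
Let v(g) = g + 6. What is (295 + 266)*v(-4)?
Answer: 1122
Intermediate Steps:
v(g) = 6 + g
(295 + 266)*v(-4) = (295 + 266)*(6 - 4) = 561*2 = 1122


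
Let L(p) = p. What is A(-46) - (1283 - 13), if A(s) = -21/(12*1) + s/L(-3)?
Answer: -15077/12 ≈ -1256.4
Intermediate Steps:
A(s) = -7/4 - s/3 (A(s) = -21/(12*1) + s/(-3) = -21/12 + s*(-⅓) = -21*1/12 - s/3 = -7/4 - s/3)
A(-46) - (1283 - 13) = (-7/4 - ⅓*(-46)) - (1283 - 13) = (-7/4 + 46/3) - 1*1270 = 163/12 - 1270 = -15077/12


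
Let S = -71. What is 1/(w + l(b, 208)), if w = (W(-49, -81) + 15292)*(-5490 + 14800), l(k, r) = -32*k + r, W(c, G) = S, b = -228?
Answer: 1/141715014 ≈ 7.0564e-9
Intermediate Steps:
W(c, G) = -71
l(k, r) = r - 32*k
w = 141707510 (w = (-71 + 15292)*(-5490 + 14800) = 15221*9310 = 141707510)
1/(w + l(b, 208)) = 1/(141707510 + (208 - 32*(-228))) = 1/(141707510 + (208 + 7296)) = 1/(141707510 + 7504) = 1/141715014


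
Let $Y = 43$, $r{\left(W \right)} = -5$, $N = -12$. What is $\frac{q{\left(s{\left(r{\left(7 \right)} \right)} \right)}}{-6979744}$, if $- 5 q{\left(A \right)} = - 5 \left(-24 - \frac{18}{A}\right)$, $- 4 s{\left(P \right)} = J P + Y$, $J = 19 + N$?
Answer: $\frac{15}{6979744} \approx 2.1491 \cdot 10^{-6}$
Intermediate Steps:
$J = 7$ ($J = 19 - 12 = 7$)
$s{\left(P \right)} = - \frac{43}{4} - \frac{7 P}{4}$ ($s{\left(P \right)} = - \frac{7 P + 43}{4} = - \frac{43 + 7 P}{4} = - \frac{43}{4} - \frac{7 P}{4}$)
$q{\left(A \right)} = -24 - \frac{18}{A}$ ($q{\left(A \right)} = - \frac{\left(-5\right) \left(-24 - \frac{18}{A}\right)}{5} = - \frac{120 + \frac{90}{A}}{5} = -24 - \frac{18}{A}$)
$\frac{q{\left(s{\left(r{\left(7 \right)} \right)} \right)}}{-6979744} = \frac{-24 - \frac{18}{- \frac{43}{4} - - \frac{35}{4}}}{-6979744} = \left(-24 - \frac{18}{- \frac{43}{4} + \frac{35}{4}}\right) \left(- \frac{1}{6979744}\right) = \left(-24 - \frac{18}{-2}\right) \left(- \frac{1}{6979744}\right) = \left(-24 - -9\right) \left(- \frac{1}{6979744}\right) = \left(-24 + 9\right) \left(- \frac{1}{6979744}\right) = \left(-15\right) \left(- \frac{1}{6979744}\right) = \frac{15}{6979744}$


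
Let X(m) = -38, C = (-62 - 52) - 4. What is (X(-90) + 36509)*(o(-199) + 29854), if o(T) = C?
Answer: 1084501656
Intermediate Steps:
C = -118 (C = -114 - 4 = -118)
o(T) = -118
(X(-90) + 36509)*(o(-199) + 29854) = (-38 + 36509)*(-118 + 29854) = 36471*29736 = 1084501656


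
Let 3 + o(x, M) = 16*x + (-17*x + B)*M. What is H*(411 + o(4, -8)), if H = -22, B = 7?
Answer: -21120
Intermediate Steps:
o(x, M) = -3 + 16*x + M*(7 - 17*x) (o(x, M) = -3 + (16*x + (-17*x + 7)*M) = -3 + (16*x + (7 - 17*x)*M) = -3 + (16*x + M*(7 - 17*x)) = -3 + 16*x + M*(7 - 17*x))
H*(411 + o(4, -8)) = -22*(411 + (-3 + 7*(-8) + 16*4 - 17*(-8)*4)) = -22*(411 + (-3 - 56 + 64 + 544)) = -22*(411 + 549) = -22*960 = -21120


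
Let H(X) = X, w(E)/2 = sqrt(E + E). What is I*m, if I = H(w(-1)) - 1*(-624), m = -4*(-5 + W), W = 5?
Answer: 0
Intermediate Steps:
w(E) = 2*sqrt(2)*sqrt(E) (w(E) = 2*sqrt(E + E) = 2*sqrt(2*E) = 2*(sqrt(2)*sqrt(E)) = 2*sqrt(2)*sqrt(E))
m = 0 (m = -4*(-5 + 5) = -4*0 = 0)
I = 624 + 2*I*sqrt(2) (I = 2*sqrt(2)*sqrt(-1) - 1*(-624) = 2*sqrt(2)*I + 624 = 2*I*sqrt(2) + 624 = 624 + 2*I*sqrt(2) ≈ 624.0 + 2.8284*I)
I*m = (624 + 2*I*sqrt(2))*0 = 0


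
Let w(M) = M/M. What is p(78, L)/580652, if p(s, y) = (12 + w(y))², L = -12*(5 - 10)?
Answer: 169/580652 ≈ 0.00029105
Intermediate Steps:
w(M) = 1
L = 60 (L = -12*(-5) = 60)
p(s, y) = 169 (p(s, y) = (12 + 1)² = 13² = 169)
p(78, L)/580652 = 169/580652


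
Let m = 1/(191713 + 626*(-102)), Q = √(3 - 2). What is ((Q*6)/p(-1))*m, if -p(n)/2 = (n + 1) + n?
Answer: 3/127861 ≈ 2.3463e-5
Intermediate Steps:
Q = 1 (Q = √1 = 1)
p(n) = -2 - 4*n (p(n) = -2*((n + 1) + n) = -2*((1 + n) + n) = -2*(1 + 2*n) = -2 - 4*n)
m = 1/127861 (m = 1/(191713 - 63852) = 1/127861 ≈ 7.8210e-6)
((Q*6)/p(-1))*m = ((1*6)/(-2 - 4*(-1)))*(1/127861) = (6/(-2 + 4))*(1/127861) = (6/2)*(1/127861) = (6*(½))*(1/127861) = 3*(1/127861) = 3/127861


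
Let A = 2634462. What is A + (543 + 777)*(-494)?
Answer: 1982382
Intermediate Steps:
A + (543 + 777)*(-494) = 2634462 + (543 + 777)*(-494) = 2634462 + 1320*(-494) = 2634462 - 652080 = 1982382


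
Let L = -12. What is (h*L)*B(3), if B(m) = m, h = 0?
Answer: 0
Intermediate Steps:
(h*L)*B(3) = (0*(-12))*3 = 0*3 = 0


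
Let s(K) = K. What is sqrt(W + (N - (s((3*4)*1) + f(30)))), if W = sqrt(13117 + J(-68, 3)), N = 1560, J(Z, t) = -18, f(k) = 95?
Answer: sqrt(1453 + sqrt(13099)) ≈ 39.591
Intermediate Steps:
W = sqrt(13099) (W = sqrt(13117 - 18) = sqrt(13099) ≈ 114.45)
sqrt(W + (N - (s((3*4)*1) + f(30)))) = sqrt(sqrt(13099) + (1560 - ((3*4)*1 + 95))) = sqrt(sqrt(13099) + (1560 - (12*1 + 95))) = sqrt(sqrt(13099) + (1560 - (12 + 95))) = sqrt(sqrt(13099) + (1560 - 1*107)) = sqrt(sqrt(13099) + (1560 - 107)) = sqrt(sqrt(13099) + 1453) = sqrt(1453 + sqrt(13099))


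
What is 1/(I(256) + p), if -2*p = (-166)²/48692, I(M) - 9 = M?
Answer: 24346/6444801 ≈ 0.0037776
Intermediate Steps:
I(M) = 9 + M
p = -6889/24346 (p = -(-166)²/(2*48692) = -13778/48692 = -½*6889/12173 = -6889/24346 ≈ -0.28296)
1/(I(256) + p) = 1/((9 + 256) - 6889/24346) = 1/(265 - 6889/24346) = 1/(6444801/24346) = 24346/6444801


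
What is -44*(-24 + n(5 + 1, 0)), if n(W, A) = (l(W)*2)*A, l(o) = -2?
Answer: 1056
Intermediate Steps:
n(W, A) = -4*A (n(W, A) = (-2*2)*A = -4*A)
-44*(-24 + n(5 + 1, 0)) = -44*(-24 - 4*0) = -44*(-24 + 0) = -44*(-24) = 1056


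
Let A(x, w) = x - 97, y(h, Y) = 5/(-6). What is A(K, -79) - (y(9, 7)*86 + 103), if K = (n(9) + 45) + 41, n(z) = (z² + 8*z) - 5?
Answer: 317/3 ≈ 105.67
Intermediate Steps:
n(z) = -5 + z² + 8*z
y(h, Y) = -⅚ (y(h, Y) = 5*(-⅙) = -⅚)
K = 234 (K = ((-5 + 9² + 8*9) + 45) + 41 = ((-5 + 81 + 72) + 45) + 41 = (148 + 45) + 41 = 193 + 41 = 234)
A(x, w) = -97 + x
A(K, -79) - (y(9, 7)*86 + 103) = (-97 + 234) - (-⅚*86 + 103) = 137 - (-215/3 + 103) = 137 - 1*94/3 = 137 - 94/3 = 317/3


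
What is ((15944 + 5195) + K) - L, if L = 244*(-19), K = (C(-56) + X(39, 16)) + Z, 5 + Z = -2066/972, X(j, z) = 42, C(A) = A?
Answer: 12516383/486 ≈ 25754.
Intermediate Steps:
Z = -3463/486 (Z = -5 - 2066/972 = -5 - 2066*1/972 = -5 - 1033/486 = -3463/486 ≈ -7.1255)
K = -10267/486 (K = (-56 + 42) - 3463/486 = -14 - 3463/486 = -10267/486 ≈ -21.126)
L = -4636
((15944 + 5195) + K) - L = ((15944 + 5195) - 10267/486) - 1*(-4636) = (21139 - 10267/486) + 4636 = 10263287/486 + 4636 = 12516383/486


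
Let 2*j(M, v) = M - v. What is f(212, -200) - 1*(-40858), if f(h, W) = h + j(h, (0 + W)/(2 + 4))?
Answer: 123578/3 ≈ 41193.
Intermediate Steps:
j(M, v) = M/2 - v/2 (j(M, v) = (M - v)/2 = M/2 - v/2)
f(h, W) = -W/12 + 3*h/2 (f(h, W) = h + (h/2 - (0 + W)/(2*(2 + 4))) = h + (h/2 - W/(2*6)) = h + (h/2 - W/12) = -W/12 + 3*h/2)
f(212, -200) - 1*(-40858) = (-1/12*(-200) + (3/2)*212) - 1*(-40858) = (50/3 + 318) + 40858 = 1004/3 + 40858 = 123578/3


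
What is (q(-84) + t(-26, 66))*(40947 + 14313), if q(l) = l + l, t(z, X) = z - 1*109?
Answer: -16743780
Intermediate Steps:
t(z, X) = -109 + z (t(z, X) = z - 109 = -109 + z)
q(l) = 2*l
(q(-84) + t(-26, 66))*(40947 + 14313) = (2*(-84) + (-109 - 26))*(40947 + 14313) = (-168 - 135)*55260 = -303*55260 = -16743780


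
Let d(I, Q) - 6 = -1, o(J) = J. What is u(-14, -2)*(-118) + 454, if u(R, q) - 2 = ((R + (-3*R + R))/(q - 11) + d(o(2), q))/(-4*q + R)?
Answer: 3837/13 ≈ 295.15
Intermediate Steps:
d(I, Q) = 5 (d(I, Q) = 6 - 1 = 5)
u(R, q) = 2 + (5 - R/(-11 + q))/(R - 4*q) (u(R, q) = 2 + ((R + (-3*R + R))/(q - 11) + 5)/(-4*q + R) = 2 + ((R - 2*R)/(-11 + q) + 5)/(R - 4*q) = 2 + ((-R)/(-11 + q) + 5)/(R - 4*q) = 2 + (-R/(-11 + q) + 5)/(R - 4*q) = 2 + (5 - R/(-11 + q))/(R - 4*q))
u(-14, -2)*(-118) + 454 = ((-55 - 23*(-14) - 8*(-2)² + 93*(-2) + 2*(-14)*(-2))/(-11*(-14) - 4*(-2)² + 44*(-2) - 14*(-2)))*(-118) + 454 = ((-55 + 322 - 8*4 - 186 + 56)/(154 - 4*4 - 88 + 28))*(-118) + 454 = ((-55 + 322 - 32 - 186 + 56)/(154 - 16 - 88 + 28))*(-118) + 454 = (105/78)*(-118) + 454 = ((1/78)*105)*(-118) + 454 = (35/26)*(-118) + 454 = -2065/13 + 454 = 3837/13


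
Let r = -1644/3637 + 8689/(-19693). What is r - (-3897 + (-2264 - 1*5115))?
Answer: 807561943531/71623441 ≈ 11275.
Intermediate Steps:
r = -63977185/71623441 (r = -1644*1/3637 + 8689*(-1/19693) = -1644/3637 - 8689/19693 = -63977185/71623441 ≈ -0.89324)
r - (-3897 + (-2264 - 1*5115)) = -63977185/71623441 - (-3897 + (-2264 - 1*5115)) = -63977185/71623441 - (-3897 + (-2264 - 5115)) = -63977185/71623441 - (-3897 - 7379) = -63977185/71623441 - 1*(-11276) = -63977185/71623441 + 11276 = 807561943531/71623441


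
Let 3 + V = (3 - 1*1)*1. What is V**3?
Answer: -1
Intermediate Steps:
V = -1 (V = -3 + (3 - 1*1)*1 = -3 + (3 - 1)*1 = -3 + 2*1 = -3 + 2 = -1)
V**3 = (-1)**3 = -1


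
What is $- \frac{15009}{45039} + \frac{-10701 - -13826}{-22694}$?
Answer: $- \frac{160453707}{340705022} \approx -0.47095$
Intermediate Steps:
$- \frac{15009}{45039} + \frac{-10701 - -13826}{-22694} = \left(-15009\right) \frac{1}{45039} + \left(-10701 + 13826\right) \left(- \frac{1}{22694}\right) = - \frac{5003}{15013} + 3125 \left(- \frac{1}{22694}\right) = - \frac{5003}{15013} - \frac{3125}{22694} = - \frac{160453707}{340705022}$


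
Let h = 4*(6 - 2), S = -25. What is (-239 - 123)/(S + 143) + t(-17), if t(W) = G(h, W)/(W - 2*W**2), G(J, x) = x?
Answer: -6276/2065 ≈ -3.0392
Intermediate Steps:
h = 16 (h = 4*4 = 16)
t(W) = W/(W - 2*W**2)
(-239 - 123)/(S + 143) + t(-17) = (-239 - 123)/(-25 + 143) - 1/(-1 + 2*(-17)) = -362/118 - 1/(-1 - 34) = -362*1/118 - 1/(-35) = -181/59 - 1*(-1/35) = -181/59 + 1/35 = -6276/2065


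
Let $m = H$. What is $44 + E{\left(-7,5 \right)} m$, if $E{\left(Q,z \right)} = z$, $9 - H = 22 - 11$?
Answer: $34$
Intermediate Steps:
$H = -2$ ($H = 9 - \left(22 - 11\right) = 9 - 11 = -2$)
$m = -2$
$44 + E{\left(-7,5 \right)} m = 44 + 5 \left(-2\right) = 44 - 10 = 34$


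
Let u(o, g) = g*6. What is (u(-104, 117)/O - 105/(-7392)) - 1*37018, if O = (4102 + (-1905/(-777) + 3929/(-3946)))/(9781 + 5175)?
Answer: -50869421394191501/1476213913504 ≈ -34459.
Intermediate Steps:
u(o, g) = 6*g
O = 4193789527/15285241384 (O = (4102 + (-1905*(-1/777) + 3929*(-1/3946)))/14956 = (4102 + (635/259 - 3929/3946))*(1/14956) = (4102 + 1488099/1022014)*(1/14956) = (4193789527/1022014)*(1/14956) = 4193789527/15285241384 ≈ 0.27437)
(u(-104, 117)/O - 105/(-7392)) - 1*37018 = ((6*117)/(4193789527/15285241384) - 105/(-7392)) - 1*37018 = (702*(15285241384/4193789527) - 105*(-1/7392)) - 37018 = (10730239451568/4193789527 + 5/352) - 37018 = 3777065255899571/1476213913504 - 37018 = -50869421394191501/1476213913504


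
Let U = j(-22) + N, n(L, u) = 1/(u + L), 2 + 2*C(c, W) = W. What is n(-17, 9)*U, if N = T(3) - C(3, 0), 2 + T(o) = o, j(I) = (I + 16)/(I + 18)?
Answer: -7/16 ≈ -0.43750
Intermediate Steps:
j(I) = (16 + I)/(18 + I)
C(c, W) = -1 + W/2
T(o) = -2 + o
N = 2 (N = (-2 + 3) - (-1 + (½)*0) = 1 - (-1 + 0) = 1 - 1*(-1) = 1 + 1 = 2)
n(L, u) = 1/(L + u)
U = 7/2 (U = (16 - 22)/(18 - 22) + 2 = -6/(-4) + 2 = -¼*(-6) + 2 = 3/2 + 2 = 7/2 ≈ 3.5000)
n(-17, 9)*U = (7/2)/(-17 + 9) = (7/2)/(-8) = -⅛*7/2 = -7/16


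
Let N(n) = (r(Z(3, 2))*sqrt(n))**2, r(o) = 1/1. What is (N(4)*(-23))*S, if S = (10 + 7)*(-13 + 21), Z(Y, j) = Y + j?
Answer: -12512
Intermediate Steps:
r(o) = 1
S = 136 (S = 17*8 = 136)
N(n) = n (N(n) = (1*sqrt(n))**2 = (sqrt(n))**2 = n)
(N(4)*(-23))*S = (4*(-23))*136 = -92*136 = -12512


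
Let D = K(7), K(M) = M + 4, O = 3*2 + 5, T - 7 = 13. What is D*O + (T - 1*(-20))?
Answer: 161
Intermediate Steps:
T = 20 (T = 7 + 13 = 20)
O = 11 (O = 6 + 5 = 11)
K(M) = 4 + M
D = 11 (D = 4 + 7 = 11)
D*O + (T - 1*(-20)) = 11*11 + (20 - 1*(-20)) = 121 + (20 + 20) = 121 + 40 = 161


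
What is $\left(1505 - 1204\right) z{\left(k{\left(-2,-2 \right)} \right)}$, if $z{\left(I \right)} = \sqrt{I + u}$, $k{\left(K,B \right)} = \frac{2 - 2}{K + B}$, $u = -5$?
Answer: $301 i \sqrt{5} \approx 673.06 i$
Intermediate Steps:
$k{\left(K,B \right)} = 0$ ($k{\left(K,B \right)} = \frac{0}{B + K} = 0$)
$z{\left(I \right)} = \sqrt{-5 + I}$ ($z{\left(I \right)} = \sqrt{I - 5} = \sqrt{-5 + I}$)
$\left(1505 - 1204\right) z{\left(k{\left(-2,-2 \right)} \right)} = \left(1505 - 1204\right) \sqrt{-5 + 0} = 301 \sqrt{-5} = 301 i \sqrt{5}$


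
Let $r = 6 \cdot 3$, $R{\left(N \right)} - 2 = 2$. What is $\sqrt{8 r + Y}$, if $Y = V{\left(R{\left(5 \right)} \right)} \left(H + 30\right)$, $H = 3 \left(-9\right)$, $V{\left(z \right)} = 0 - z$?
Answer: $2 \sqrt{33} \approx 11.489$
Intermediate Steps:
$R{\left(N \right)} = 4$ ($R{\left(N \right)} = 2 + 2 = 4$)
$V{\left(z \right)} = - z$
$H = -27$
$r = 18$
$Y = -12$ ($Y = \left(-1\right) 4 \left(-27 + 30\right) = \left(-4\right) 3 = -12$)
$\sqrt{8 r + Y} = \sqrt{8 \cdot 18 - 12} = \sqrt{144 - 12} = \sqrt{132} = 2 \sqrt{33}$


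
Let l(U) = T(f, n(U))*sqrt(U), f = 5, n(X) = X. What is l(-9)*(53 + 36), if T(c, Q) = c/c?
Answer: 267*I ≈ 267.0*I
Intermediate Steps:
T(c, Q) = 1
l(U) = sqrt(U) (l(U) = 1*sqrt(U) = sqrt(U))
l(-9)*(53 + 36) = sqrt(-9)*(53 + 36) = (3*I)*89 = 267*I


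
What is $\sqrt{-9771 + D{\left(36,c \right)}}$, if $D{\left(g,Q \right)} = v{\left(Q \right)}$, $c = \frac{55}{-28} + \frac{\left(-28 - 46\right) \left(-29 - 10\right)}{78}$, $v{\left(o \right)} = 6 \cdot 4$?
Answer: $57 i \sqrt{3} \approx 98.727 i$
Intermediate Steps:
$v{\left(o \right)} = 24$
$c = \frac{981}{28}$ ($c = 55 \left(- \frac{1}{28}\right) + \left(-74\right) \left(-39\right) \frac{1}{78} = - \frac{55}{28} + 2886 \cdot \frac{1}{78} = - \frac{55}{28} + 37 = \frac{981}{28} \approx 35.036$)
$D{\left(g,Q \right)} = 24$
$\sqrt{-9771 + D{\left(36,c \right)}} = \sqrt{-9771 + 24} = \sqrt{-9747} = 57 i \sqrt{3}$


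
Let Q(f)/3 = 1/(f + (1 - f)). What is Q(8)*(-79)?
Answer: -237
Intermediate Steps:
Q(f) = 3 (Q(f) = 3/(f + (1 - f)) = 3/1 = 3*1 = 3)
Q(8)*(-79) = 3*(-79) = -237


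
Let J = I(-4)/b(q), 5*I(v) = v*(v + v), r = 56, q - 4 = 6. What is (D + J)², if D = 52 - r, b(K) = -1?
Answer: 2704/25 ≈ 108.16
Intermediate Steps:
q = 10 (q = 4 + 6 = 10)
D = -4 (D = 52 - 1*56 = 52 - 56 = -4)
I(v) = 2*v²/5 (I(v) = (v*(v + v))/5 = (v*(2*v))/5 = (2*v²)/5 = 2*v²/5)
J = -32/5 (J = ((⅖)*(-4)²)/(-1) = ((⅖)*16)*(-1) = (32/5)*(-1) = -32/5 ≈ -6.4000)
(D + J)² = (-4 - 32/5)² = (-52/5)² = 2704/25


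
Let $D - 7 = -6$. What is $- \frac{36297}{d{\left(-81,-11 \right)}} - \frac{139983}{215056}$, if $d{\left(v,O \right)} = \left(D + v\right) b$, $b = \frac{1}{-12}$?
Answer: $- \frac{5855115639}{1075280} \approx -5445.2$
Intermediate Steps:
$D = 1$ ($D = 7 - 6 = 1$)
$b = - \frac{1}{12} \approx -0.083333$
$d{\left(v,O \right)} = - \frac{1}{12} - \frac{v}{12}$ ($d{\left(v,O \right)} = \left(1 + v\right) \left(- \frac{1}{12}\right) = - \frac{1}{12} - \frac{v}{12}$)
$- \frac{36297}{d{\left(-81,-11 \right)}} - \frac{139983}{215056} = - \frac{36297}{- \frac{1}{12} - - \frac{27}{4}} - \frac{139983}{215056} = - \frac{36297}{- \frac{1}{12} + \frac{27}{4}} - \frac{139983}{215056} = - \frac{36297}{\frac{20}{3}} - \frac{139983}{215056} = \left(-36297\right) \frac{3}{20} - \frac{139983}{215056} = - \frac{108891}{20} - \frac{139983}{215056} = - \frac{5855115639}{1075280}$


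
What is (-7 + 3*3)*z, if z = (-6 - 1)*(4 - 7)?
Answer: 42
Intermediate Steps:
z = 21 (z = -7*(-3) = 21)
(-7 + 3*3)*z = (-7 + 3*3)*21 = (-7 + 9)*21 = 2*21 = 42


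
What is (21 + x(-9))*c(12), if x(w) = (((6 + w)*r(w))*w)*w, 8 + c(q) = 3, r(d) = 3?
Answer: 3540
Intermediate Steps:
c(q) = -5 (c(q) = -8 + 3 = -5)
x(w) = w**2*(18 + 3*w) (x(w) = (((6 + w)*3)*w)*w = ((18 + 3*w)*w)*w = (w*(18 + 3*w))*w = w**2*(18 + 3*w))
(21 + x(-9))*c(12) = (21 + 3*(-9)**2*(6 - 9))*(-5) = (21 + 3*81*(-3))*(-5) = (21 - 729)*(-5) = -708*(-5) = 3540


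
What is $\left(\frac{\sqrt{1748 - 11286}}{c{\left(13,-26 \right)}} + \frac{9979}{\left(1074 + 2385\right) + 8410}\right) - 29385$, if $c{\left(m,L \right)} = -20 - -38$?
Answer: $- \frac{348760586}{11869} + \frac{i \sqrt{9538}}{18} \approx -29384.0 + 5.4257 i$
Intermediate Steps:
$c{\left(m,L \right)} = 18$ ($c{\left(m,L \right)} = -20 + 38 = 18$)
$\left(\frac{\sqrt{1748 - 11286}}{c{\left(13,-26 \right)}} + \frac{9979}{\left(1074 + 2385\right) + 8410}\right) - 29385 = \left(\frac{\sqrt{1748 - 11286}}{18} + \frac{9979}{\left(1074 + 2385\right) + 8410}\right) - 29385 = \left(\sqrt{-9538} \cdot \frac{1}{18} + \frac{9979}{3459 + 8410}\right) - 29385 = \left(i \sqrt{9538} \cdot \frac{1}{18} + \frac{9979}{11869}\right) - 29385 = \left(\frac{i \sqrt{9538}}{18} + 9979 \cdot \frac{1}{11869}\right) - 29385 = \left(\frac{i \sqrt{9538}}{18} + \frac{9979}{11869}\right) - 29385 = \left(\frac{9979}{11869} + \frac{i \sqrt{9538}}{18}\right) - 29385 = - \frac{348760586}{11869} + \frac{i \sqrt{9538}}{18}$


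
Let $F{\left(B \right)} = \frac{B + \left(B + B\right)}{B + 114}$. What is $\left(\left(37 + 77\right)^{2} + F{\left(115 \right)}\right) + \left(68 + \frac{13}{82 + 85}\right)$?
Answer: $\frac{499667144}{38243} \approx 13066.0$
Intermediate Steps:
$F{\left(B \right)} = \frac{3 B}{114 + B}$ ($F{\left(B \right)} = \frac{B + 2 B}{114 + B} = \frac{3 B}{114 + B}$)
$\left(\left(37 + 77\right)^{2} + F{\left(115 \right)}\right) + \left(68 + \frac{13}{82 + 85}\right) = \left(\left(37 + 77\right)^{2} + 3 \cdot 115 \frac{1}{114 + 115}\right) + \left(68 + \frac{13}{82 + 85}\right) = \left(114^{2} + 3 \cdot 115 \cdot \frac{1}{229}\right) + \left(68 + \frac{13}{167}\right) = \left(12996 + 3 \cdot 115 \cdot \frac{1}{229}\right) + \left(68 + 13 \cdot \frac{1}{167}\right) = \left(12996 + \frac{345}{229}\right) + \left(68 + \frac{13}{167}\right) = \frac{2976429}{229} + \frac{11369}{167} = \frac{499667144}{38243}$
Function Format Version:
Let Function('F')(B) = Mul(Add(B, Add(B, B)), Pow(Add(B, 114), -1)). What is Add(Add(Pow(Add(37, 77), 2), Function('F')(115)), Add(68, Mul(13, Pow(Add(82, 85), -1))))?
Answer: Rational(499667144, 38243) ≈ 13066.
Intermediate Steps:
Function('F')(B) = Mul(3, B, Pow(Add(114, B), -1)) (Function('F')(B) = Mul(Add(B, Mul(2, B)), Pow(Add(114, B), -1)) = Mul(Mul(3, B), Pow(Add(114, B), -1)) = Mul(3, B, Pow(Add(114, B), -1)))
Add(Add(Pow(Add(37, 77), 2), Function('F')(115)), Add(68, Mul(13, Pow(Add(82, 85), -1)))) = Add(Add(Pow(Add(37, 77), 2), Mul(3, 115, Pow(Add(114, 115), -1))), Add(68, Mul(13, Pow(Add(82, 85), -1)))) = Add(Add(Pow(114, 2), Mul(3, 115, Pow(229, -1))), Add(68, Mul(13, Pow(167, -1)))) = Add(Add(12996, Mul(3, 115, Rational(1, 229))), Add(68, Mul(13, Rational(1, 167)))) = Add(Add(12996, Rational(345, 229)), Add(68, Rational(13, 167))) = Add(Rational(2976429, 229), Rational(11369, 167)) = Rational(499667144, 38243)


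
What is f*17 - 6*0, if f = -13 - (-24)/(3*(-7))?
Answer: -1683/7 ≈ -240.43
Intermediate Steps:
f = -99/7 (f = -13 - (-24)/(-21) = -13 - (-24)*(-1)/21 = -13 - 1*8/7 = -13 - 8/7 = -99/7 ≈ -14.143)
f*17 - 6*0 = -99/7*17 - 6*0 = -1683/7 + 0 = -1683/7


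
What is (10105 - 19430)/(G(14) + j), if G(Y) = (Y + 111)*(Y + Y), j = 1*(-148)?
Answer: -9325/3352 ≈ -2.7819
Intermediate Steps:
j = -148
G(Y) = 2*Y*(111 + Y) (G(Y) = (111 + Y)*(2*Y) = 2*Y*(111 + Y))
(10105 - 19430)/(G(14) + j) = (10105 - 19430)/(2*14*(111 + 14) - 148) = -9325/(2*14*125 - 148) = -9325/(3500 - 148) = -9325/3352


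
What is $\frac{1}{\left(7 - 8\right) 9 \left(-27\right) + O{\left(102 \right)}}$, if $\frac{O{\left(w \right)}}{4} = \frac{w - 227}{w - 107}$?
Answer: $\frac{1}{343} \approx 0.0029155$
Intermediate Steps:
$O{\left(w \right)} = \frac{4 \left(-227 + w\right)}{-107 + w}$ ($O{\left(w \right)} = 4 \frac{w - 227}{w - 107} = 4 \frac{-227 + w}{-107 + w} = \frac{4 \left(-227 + w\right)}{-107 + w}$)
$\frac{1}{\left(7 - 8\right) 9 \left(-27\right) + O{\left(102 \right)}} = \frac{1}{\left(7 - 8\right) 9 \left(-27\right) + \frac{4 \left(-227 + 102\right)}{-107 + 102}} = \frac{1}{\left(-1\right) 9 \left(-27\right) + 4 \frac{1}{-5} \left(-125\right)} = \frac{1}{\left(-9\right) \left(-27\right) + 4 \left(- \frac{1}{5}\right) \left(-125\right)} = \frac{1}{243 + 100} = \frac{1}{343}$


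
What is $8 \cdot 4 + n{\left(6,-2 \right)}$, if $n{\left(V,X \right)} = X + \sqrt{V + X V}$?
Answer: $30 + i \sqrt{6} \approx 30.0 + 2.4495 i$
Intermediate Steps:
$n{\left(V,X \right)} = X + \sqrt{V + V X}$
$8 \cdot 4 + n{\left(6,-2 \right)} = 8 \cdot 4 - \left(2 - \sqrt{6 \left(1 - 2\right)}\right) = 32 - \left(2 - \sqrt{6 \left(-1\right)}\right) = 32 - \left(2 - \sqrt{-6}\right) = 32 - \left(2 - i \sqrt{6}\right) = 30 + i \sqrt{6}$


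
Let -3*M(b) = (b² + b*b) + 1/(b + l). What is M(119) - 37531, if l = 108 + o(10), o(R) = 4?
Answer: -32551366/693 ≈ -46972.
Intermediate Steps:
l = 112 (l = 108 + 4 = 112)
M(b) = -2*b²/3 - 1/(3*(112 + b)) (M(b) = -((b² + b*b) + 1/(b + 112))/3 = -((b² + b²) + 1/(112 + b))/3 = -(2*b² + 1/(112 + b))/3 = -(1/(112 + b) + 2*b²)/3 = -2*b²/3 - 1/(3*(112 + b)))
M(119) - 37531 = (-1 - 224*119² - 2*119³)/(3*(112 + 119)) - 37531 = (⅓)*(-1 - 224*14161 - 2*1685159)/231 - 37531 = (⅓)*(1/231)*(-1 - 3172064 - 3370318) - 37531 = (⅓)*(1/231)*(-6542383) - 37531 = -6542383/693 - 37531 = -32551366/693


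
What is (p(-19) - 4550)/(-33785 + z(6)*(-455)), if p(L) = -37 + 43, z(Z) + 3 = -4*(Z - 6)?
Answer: 1136/8105 ≈ 0.14016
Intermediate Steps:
z(Z) = 21 - 4*Z (z(Z) = -3 - 4*(Z - 6) = -3 - 4*(-6 + Z) = -3 + (24 - 4*Z) = 21 - 4*Z)
p(L) = 6
(p(-19) - 4550)/(-33785 + z(6)*(-455)) = (6 - 4550)/(-33785 + (21 - 4*6)*(-455)) = -4544/(-33785 + (21 - 24)*(-455)) = -4544/(-33785 - 3*(-455)) = -4544/(-33785 + 1365) = -4544/(-32420) = -4544*(-1/32420) = 1136/8105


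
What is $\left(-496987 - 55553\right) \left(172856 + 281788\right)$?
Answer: $-251208995760$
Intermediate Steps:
$\left(-496987 - 55553\right) \left(172856 + 281788\right) = \left(-496987 + \left(-98307 + 42754\right)\right) 454644 = \left(-496987 - 55553\right) 454644 = \left(-552540\right) 454644 = -251208995760$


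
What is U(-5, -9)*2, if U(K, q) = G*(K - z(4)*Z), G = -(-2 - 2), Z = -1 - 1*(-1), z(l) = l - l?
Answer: -40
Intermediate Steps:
z(l) = 0
Z = 0 (Z = -1 + 1 = 0)
G = 4 (G = -1*(-4) = 4)
U(K, q) = 4*K (U(K, q) = 4*(K - 0*0) = 4*(K - 1*0) = 4*(K + 0) = 4*K)
U(-5, -9)*2 = (4*(-5))*2 = -20*2 = -40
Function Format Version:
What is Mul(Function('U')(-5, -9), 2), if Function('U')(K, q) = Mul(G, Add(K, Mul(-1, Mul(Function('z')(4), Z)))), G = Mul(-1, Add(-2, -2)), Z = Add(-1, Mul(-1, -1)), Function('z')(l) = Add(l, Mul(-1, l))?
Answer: -40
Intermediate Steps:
Function('z')(l) = 0
Z = 0 (Z = Add(-1, 1) = 0)
G = 4 (G = Mul(-1, -4) = 4)
Function('U')(K, q) = Mul(4, K) (Function('U')(K, q) = Mul(4, Add(K, Mul(-1, Mul(0, 0)))) = Mul(4, Add(K, Mul(-1, 0))) = Mul(4, Add(K, 0)) = Mul(4, K))
Mul(Function('U')(-5, -9), 2) = Mul(Mul(4, -5), 2) = Mul(-20, 2) = -40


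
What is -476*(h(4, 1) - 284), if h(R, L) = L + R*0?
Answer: 134708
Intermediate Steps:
h(R, L) = L (h(R, L) = L + 0 = L)
-476*(h(4, 1) - 284) = -476*(1 - 284) = -476*(-283) = 134708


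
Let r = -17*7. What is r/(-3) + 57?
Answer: 290/3 ≈ 96.667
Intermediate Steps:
r = -119
r/(-3) + 57 = -119/(-3) + 57 = -119*(-⅓) + 57 = 119/3 + 57 = 290/3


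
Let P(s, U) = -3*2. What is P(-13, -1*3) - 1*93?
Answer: -99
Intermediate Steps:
P(s, U) = -6
P(-13, -1*3) - 1*93 = -6 - 1*93 = -6 - 93 = -99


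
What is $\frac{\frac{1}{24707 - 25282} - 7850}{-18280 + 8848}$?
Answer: $\frac{4513751}{5423400} \approx 0.83227$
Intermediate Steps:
$\frac{\frac{1}{24707 - 25282} - 7850}{-18280 + 8848} = \frac{\frac{1}{-575} - 7850}{-9432} = \left(- \frac{1}{575} - 7850\right) \left(- \frac{1}{9432}\right) = \left(- \frac{4513751}{575}\right) \left(- \frac{1}{9432}\right) = \frac{4513751}{5423400}$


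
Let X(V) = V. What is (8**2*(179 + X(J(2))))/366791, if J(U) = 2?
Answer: 11584/366791 ≈ 0.031582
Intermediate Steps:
(8**2*(179 + X(J(2))))/366791 = (8**2*(179 + 2))/366791 = (64*181)*(1/366791) = 11584*(1/366791) = 11584/366791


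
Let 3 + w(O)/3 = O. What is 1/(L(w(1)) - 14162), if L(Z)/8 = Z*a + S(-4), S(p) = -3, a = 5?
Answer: -1/14426 ≈ -6.9319e-5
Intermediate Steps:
w(O) = -9 + 3*O
L(Z) = -24 + 40*Z (L(Z) = 8*(Z*5 - 3) = 8*(5*Z - 3) = 8*(-3 + 5*Z) = -24 + 40*Z)
1/(L(w(1)) - 14162) = 1/((-24 + 40*(-9 + 3*1)) - 14162) = 1/((-24 + 40*(-9 + 3)) - 14162) = 1/((-24 + 40*(-6)) - 14162) = 1/((-24 - 240) - 14162) = 1/(-264 - 14162) = 1/(-14426) = -1/14426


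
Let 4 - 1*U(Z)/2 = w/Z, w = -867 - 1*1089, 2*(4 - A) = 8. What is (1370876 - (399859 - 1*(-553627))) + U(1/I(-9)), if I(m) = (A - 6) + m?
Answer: 358718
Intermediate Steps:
A = 0 (A = 4 - 1/2*8 = 4 - 4 = 0)
I(m) = -6 + m (I(m) = (0 - 6) + m = -6 + m)
w = -1956 (w = -867 - 1089 = -1956)
U(Z) = 8 + 3912/Z (U(Z) = 8 - (-3912)/Z = 8 + 3912/Z)
(1370876 - (399859 - 1*(-553627))) + U(1/I(-9)) = (1370876 - (399859 - 1*(-553627))) + (8 + 3912/(1/(-6 - 9))) = (1370876 - (399859 + 553627)) + (8 + 3912/(1/(-15))) = (1370876 - 1*953486) + (8 + 3912/(-1/15)) = (1370876 - 953486) + (8 + 3912*(-15)) = 417390 + (8 - 58680) = 417390 - 58672 = 358718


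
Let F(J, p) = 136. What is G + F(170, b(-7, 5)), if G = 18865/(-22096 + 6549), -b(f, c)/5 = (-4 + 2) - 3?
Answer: 299361/2221 ≈ 134.79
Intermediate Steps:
b(f, c) = 25 (b(f, c) = -5*((-4 + 2) - 3) = -5*(-2 - 3) = -5*(-5) = 25)
G = -2695/2221 (G = 18865/(-15547) = 18865*(-1/15547) = -2695/2221 ≈ -1.2134)
G + F(170, b(-7, 5)) = -2695/2221 + 136 = 299361/2221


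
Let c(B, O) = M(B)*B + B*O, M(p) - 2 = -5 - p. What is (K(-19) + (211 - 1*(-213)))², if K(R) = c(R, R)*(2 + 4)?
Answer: 586756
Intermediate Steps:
M(p) = -3 - p (M(p) = 2 + (-5 - p) = -3 - p)
c(B, O) = B*O + B*(-3 - B) (c(B, O) = (-3 - B)*B + B*O = B*(-3 - B) + B*O = B*O + B*(-3 - B))
K(R) = -18*R (K(R) = (R*(-3 + R - R))*(2 + 4) = (R*(-3))*6 = -3*R*6 = -18*R)
(K(-19) + (211 - 1*(-213)))² = (-18*(-19) + (211 - 1*(-213)))² = (342 + (211 + 213))² = (342 + 424)² = 766² = 586756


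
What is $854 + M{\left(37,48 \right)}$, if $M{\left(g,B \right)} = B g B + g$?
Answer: $86139$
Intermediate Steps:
$M{\left(g,B \right)} = g + g B^{2}$ ($M{\left(g,B \right)} = g B^{2} + g = g + g B^{2}$)
$854 + M{\left(37,48 \right)} = 854 + 37 \left(1 + 48^{2}\right) = 854 + 37 \left(1 + 2304\right) = 854 + 37 \cdot 2305 = 854 + 85285 = 86139$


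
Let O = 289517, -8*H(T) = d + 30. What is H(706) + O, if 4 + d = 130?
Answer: 578995/2 ≈ 2.8950e+5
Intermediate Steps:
d = 126 (d = -4 + 130 = 126)
H(T) = -39/2 (H(T) = -(126 + 30)/8 = -⅛*156 = -39/2)
H(706) + O = -39/2 + 289517 = 578995/2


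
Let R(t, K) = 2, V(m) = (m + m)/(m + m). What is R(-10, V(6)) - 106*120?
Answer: -12718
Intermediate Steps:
V(m) = 1 (V(m) = (2*m)/((2*m)) = (2*m)*(1/(2*m)) = 1)
R(-10, V(6)) - 106*120 = 2 - 106*120 = 2 - 12720 = -12718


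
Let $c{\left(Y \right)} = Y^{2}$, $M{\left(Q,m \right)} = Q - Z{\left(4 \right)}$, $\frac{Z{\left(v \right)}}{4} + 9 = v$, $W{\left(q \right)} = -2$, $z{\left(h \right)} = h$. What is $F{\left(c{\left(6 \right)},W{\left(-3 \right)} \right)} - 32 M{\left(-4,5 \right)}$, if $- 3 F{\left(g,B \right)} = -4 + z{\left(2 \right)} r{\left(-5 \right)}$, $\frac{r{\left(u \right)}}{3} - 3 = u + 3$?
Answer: $- \frac{1538}{3} \approx -512.67$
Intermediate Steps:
$r{\left(u \right)} = 18 + 3 u$ ($r{\left(u \right)} = 9 + 3 \left(u + 3\right) = 9 + 3 \left(3 + u\right) = 9 + \left(9 + 3 u\right) = 18 + 3 u$)
$Z{\left(v \right)} = -36 + 4 v$
$M{\left(Q,m \right)} = 20 + Q$ ($M{\left(Q,m \right)} = Q - \left(-36 + 4 \cdot 4\right) = Q - \left(-36 + 16\right) = Q - -20 = Q + 20 = 20 + Q$)
$F{\left(g,B \right)} = - \frac{2}{3}$ ($F{\left(g,B \right)} = - \frac{-4 + 2 \left(18 + 3 \left(-5\right)\right)}{3} = - \frac{-4 + 2 \left(18 - 15\right)}{3} = - \frac{-4 + 2 \cdot 3}{3} = - \frac{-4 + 6}{3} = \left(- \frac{1}{3}\right) 2 = - \frac{2}{3}$)
$F{\left(c{\left(6 \right)},W{\left(-3 \right)} \right)} - 32 M{\left(-4,5 \right)} = - \frac{2}{3} - 32 \left(20 - 4\right) = - \frac{2}{3} - 512 = - \frac{1538}{3}$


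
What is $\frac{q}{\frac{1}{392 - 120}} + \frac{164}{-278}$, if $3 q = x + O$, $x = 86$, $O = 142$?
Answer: $\frac{2873326}{139} \approx 20671.0$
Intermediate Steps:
$q = 76$ ($q = \frac{86 + 142}{3} = \frac{1}{3} \cdot 228 = 76$)
$\frac{q}{\frac{1}{392 - 120}} + \frac{164}{-278} = \frac{76}{\frac{1}{392 - 120}} + \frac{164}{-278} = \frac{76}{\frac{1}{272}} + 164 \left(- \frac{1}{278}\right) = 76 \frac{1}{\frac{1}{272}} - \frac{82}{139} = 76 \cdot 272 - \frac{82}{139} = 20672 - \frac{82}{139} = \frac{2873326}{139}$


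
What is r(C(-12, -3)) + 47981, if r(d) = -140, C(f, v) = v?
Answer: 47841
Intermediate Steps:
r(C(-12, -3)) + 47981 = -140 + 47981 = 47841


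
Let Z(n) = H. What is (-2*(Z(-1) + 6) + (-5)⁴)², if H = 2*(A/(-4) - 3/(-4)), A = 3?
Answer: 375769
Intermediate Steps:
H = 0 (H = 2*(3/(-4) - 3/(-4)) = 2*(3*(-¼) - 3*(-¼)) = 2*(-¾ + ¾) = 2*0 = 0)
Z(n) = 0
(-2*(Z(-1) + 6) + (-5)⁴)² = (-2*(0 + 6) + (-5)⁴)² = (-2*6 + 625)² = (-12 + 625)² = 613² = 375769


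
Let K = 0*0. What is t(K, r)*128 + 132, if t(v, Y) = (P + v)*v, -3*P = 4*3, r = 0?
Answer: 132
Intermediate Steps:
K = 0
P = -4 (P = -4*3/3 = -⅓*12 = -4)
t(v, Y) = v*(-4 + v) (t(v, Y) = (-4 + v)*v = v*(-4 + v))
t(K, r)*128 + 132 = (0*(-4 + 0))*128 + 132 = (0*(-4))*128 + 132 = 0*128 + 132 = 0 + 132 = 132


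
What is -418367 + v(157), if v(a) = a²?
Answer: -393718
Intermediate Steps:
-418367 + v(157) = -418367 + 157² = -418367 + 24649 = -393718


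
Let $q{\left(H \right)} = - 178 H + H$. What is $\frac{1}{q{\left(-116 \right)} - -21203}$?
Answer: $\frac{1}{41735} \approx 2.3961 \cdot 10^{-5}$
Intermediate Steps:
$q{\left(H \right)} = - 177 H$
$\frac{1}{q{\left(-116 \right)} - -21203} = \frac{1}{\left(-177\right) \left(-116\right) - -21203} = \frac{1}{20532 + 21203} = \frac{1}{41735}$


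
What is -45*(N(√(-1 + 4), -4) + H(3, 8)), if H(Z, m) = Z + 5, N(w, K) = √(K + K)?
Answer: -360 - 90*I*√2 ≈ -360.0 - 127.28*I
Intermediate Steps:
N(w, K) = √2*√K (N(w, K) = √(2*K) = √2*√K)
H(Z, m) = 5 + Z
-45*(N(√(-1 + 4), -4) + H(3, 8)) = -45*(√2*√(-4) + (5 + 3)) = -45*(√2*(2*I) + 8) = -45*(2*I*√2 + 8) = -45*(8 + 2*I*√2) = -360 - 90*I*√2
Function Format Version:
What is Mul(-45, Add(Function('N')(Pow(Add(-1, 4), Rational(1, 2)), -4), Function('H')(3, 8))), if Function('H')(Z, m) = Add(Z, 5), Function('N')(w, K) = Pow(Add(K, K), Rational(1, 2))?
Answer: Add(-360, Mul(-90, I, Pow(2, Rational(1, 2)))) ≈ Add(-360.00, Mul(-127.28, I))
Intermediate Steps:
Function('N')(w, K) = Mul(Pow(2, Rational(1, 2)), Pow(K, Rational(1, 2))) (Function('N')(w, K) = Pow(Mul(2, K), Rational(1, 2)) = Mul(Pow(2, Rational(1, 2)), Pow(K, Rational(1, 2))))
Function('H')(Z, m) = Add(5, Z)
Mul(-45, Add(Function('N')(Pow(Add(-1, 4), Rational(1, 2)), -4), Function('H')(3, 8))) = Mul(-45, Add(Mul(Pow(2, Rational(1, 2)), Pow(-4, Rational(1, 2))), Add(5, 3))) = Mul(-45, Add(Mul(Pow(2, Rational(1, 2)), Mul(2, I)), 8)) = Mul(-45, Add(Mul(2, I, Pow(2, Rational(1, 2))), 8)) = Mul(-45, Add(8, Mul(2, I, Pow(2, Rational(1, 2))))) = Add(-360, Mul(-90, I, Pow(2, Rational(1, 2))))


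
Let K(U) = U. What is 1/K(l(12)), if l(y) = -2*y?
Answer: -1/24 ≈ -0.041667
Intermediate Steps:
1/K(l(12)) = 1/(-2*12) = 1/(-24) = -1/24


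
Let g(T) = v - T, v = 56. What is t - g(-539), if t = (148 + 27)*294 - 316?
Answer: 50539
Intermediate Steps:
t = 51134 (t = 175*294 - 316 = 51450 - 316 = 51134)
g(T) = 56 - T
t - g(-539) = 51134 - (56 - 1*(-539)) = 51134 - (56 + 539) = 51134 - 1*595 = 51134 - 595 = 50539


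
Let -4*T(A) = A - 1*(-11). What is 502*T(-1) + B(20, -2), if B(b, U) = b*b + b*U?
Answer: -895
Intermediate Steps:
T(A) = -11/4 - A/4 (T(A) = -(A - 1*(-11))/4 = -(A + 11)/4 = -(11 + A)/4 = -11/4 - A/4)
B(b, U) = b² + U*b
502*T(-1) + B(20, -2) = 502*(-11/4 - ¼*(-1)) + 20*(-2 + 20) = 502*(-11/4 + ¼) + 20*18 = 502*(-5/2) + 360 = -1255 + 360 = -895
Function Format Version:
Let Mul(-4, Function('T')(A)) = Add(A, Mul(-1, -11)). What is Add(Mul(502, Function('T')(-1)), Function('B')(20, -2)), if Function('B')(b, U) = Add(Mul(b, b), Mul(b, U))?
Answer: -895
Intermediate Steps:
Function('T')(A) = Add(Rational(-11, 4), Mul(Rational(-1, 4), A)) (Function('T')(A) = Mul(Rational(-1, 4), Add(A, Mul(-1, -11))) = Mul(Rational(-1, 4), Add(A, 11)) = Mul(Rational(-1, 4), Add(11, A)) = Add(Rational(-11, 4), Mul(Rational(-1, 4), A)))
Function('B')(b, U) = Add(Pow(b, 2), Mul(U, b))
Add(Mul(502, Function('T')(-1)), Function('B')(20, -2)) = Add(Mul(502, Add(Rational(-11, 4), Mul(Rational(-1, 4), -1))), Mul(20, Add(-2, 20))) = Add(Mul(502, Add(Rational(-11, 4), Rational(1, 4))), Mul(20, 18)) = Add(Mul(502, Rational(-5, 2)), 360) = Add(-1255, 360) = -895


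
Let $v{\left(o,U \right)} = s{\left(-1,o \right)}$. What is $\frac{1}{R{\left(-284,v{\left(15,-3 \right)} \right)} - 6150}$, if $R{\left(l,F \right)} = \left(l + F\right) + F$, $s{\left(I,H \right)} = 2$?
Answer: $- \frac{1}{6430} \approx -0.00015552$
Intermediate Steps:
$v{\left(o,U \right)} = 2$
$R{\left(l,F \right)} = l + 2 F$ ($R{\left(l,F \right)} = \left(F + l\right) + F = l + 2 F$)
$\frac{1}{R{\left(-284,v{\left(15,-3 \right)} \right)} - 6150} = \frac{1}{\left(-284 + 2 \cdot 2\right) - 6150} = \frac{1}{\left(-284 + 4\right) - 6150} = \frac{1}{-280 - 6150} = \frac{1}{-6430} = - \frac{1}{6430}$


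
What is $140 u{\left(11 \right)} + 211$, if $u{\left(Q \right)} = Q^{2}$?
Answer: $17151$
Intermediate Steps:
$140 u{\left(11 \right)} + 211 = 140 \cdot 11^{2} + 211 = 140 \cdot 121 + 211 = 16940 + 211 = 17151$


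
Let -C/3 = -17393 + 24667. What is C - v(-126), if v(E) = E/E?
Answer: -21823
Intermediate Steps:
v(E) = 1
C = -21822 (C = -3*(-17393 + 24667) = -3*7274 = -21822)
C - v(-126) = -21822 - 1*1 = -21822 - 1 = -21823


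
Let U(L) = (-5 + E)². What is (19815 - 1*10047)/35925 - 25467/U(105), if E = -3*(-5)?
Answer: -12185669/47900 ≈ -254.40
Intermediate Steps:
E = 15
U(L) = 100 (U(L) = (-5 + 15)² = 10² = 100)
(19815 - 1*10047)/35925 - 25467/U(105) = (19815 - 1*10047)/35925 - 25467/100 = (19815 - 10047)*(1/35925) - 25467*1/100 = 9768*(1/35925) - 25467/100 = 3256/11975 - 25467/100 = -12185669/47900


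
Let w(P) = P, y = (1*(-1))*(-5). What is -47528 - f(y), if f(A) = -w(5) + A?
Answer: -47528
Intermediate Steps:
y = 5 (y = -1*(-5) = 5)
f(A) = -5 + A (f(A) = -1*5 + A = -5 + A)
-47528 - f(y) = -47528 - (-5 + 5) = -47528 - 1*0 = -47528 + 0 = -47528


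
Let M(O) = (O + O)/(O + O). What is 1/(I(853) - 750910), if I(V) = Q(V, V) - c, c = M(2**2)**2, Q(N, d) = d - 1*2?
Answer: -1/750060 ≈ -1.3332e-6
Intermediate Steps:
Q(N, d) = -2 + d (Q(N, d) = d - 2 = -2 + d)
M(O) = 1 (M(O) = (2*O)/((2*O)) = (2*O)*(1/(2*O)) = 1)
c = 1 (c = 1**2 = 1)
I(V) = -3 + V (I(V) = (-2 + V) - 1*1 = (-2 + V) - 1 = -3 + V)
1/(I(853) - 750910) = 1/((-3 + 853) - 750910) = 1/(850 - 750910) = 1/(-750060) = -1/750060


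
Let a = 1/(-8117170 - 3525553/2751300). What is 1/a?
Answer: -22332773346553/2751300 ≈ -8.1172e+6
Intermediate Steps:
a = -2751300/22332773346553 (a = 1/(-8117170 - 3525553*1/2751300) = 1/(-8117170 - 3525553/2751300) = 1/(-22332773346553/2751300) = -2751300/22332773346553 ≈ -1.2320e-7)
1/a = 1/(-2751300/22332773346553) = -22332773346553/2751300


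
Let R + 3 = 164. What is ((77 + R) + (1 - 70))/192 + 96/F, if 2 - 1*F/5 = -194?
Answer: 46013/47040 ≈ 0.97817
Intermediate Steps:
F = 980 (F = 10 - 5*(-194) = 10 + 970 = 980)
R = 161 (R = -3 + 164 = 161)
((77 + R) + (1 - 70))/192 + 96/F = ((77 + 161) + (1 - 70))/192 + 96/980 = (238 - 69)*(1/192) + 96*(1/980) = 169*(1/192) + 24/245 = 169/192 + 24/245 = 46013/47040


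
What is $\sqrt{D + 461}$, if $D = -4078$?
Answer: $i \sqrt{3617} \approx 60.141 i$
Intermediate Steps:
$\sqrt{D + 461} = \sqrt{-4078 + 461} = \sqrt{-3617} = i \sqrt{3617}$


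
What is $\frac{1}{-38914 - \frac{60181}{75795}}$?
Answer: $- \frac{75795}{2949546811} \approx -2.5697 \cdot 10^{-5}$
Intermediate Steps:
$\frac{1}{-38914 - \frac{60181}{75795}} = \frac{1}{- \frac{2949546811}{75795}} = - \frac{75795}{2949546811}$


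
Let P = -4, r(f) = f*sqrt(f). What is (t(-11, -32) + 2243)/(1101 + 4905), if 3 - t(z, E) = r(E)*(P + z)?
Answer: 1123/3003 - 320*I*sqrt(2)/1001 ≈ 0.37396 - 0.4521*I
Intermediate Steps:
r(f) = f**(3/2)
t(z, E) = 3 - E**(3/2)*(-4 + z)
(t(-11, -32) + 2243)/(1101 + 4905) = ((3 + 4*(-32)**(3/2) - 1*(-11)*(-32)**(3/2)) + 2243)/(1101 + 4905) = ((3 + 4*(-128*I*sqrt(2)) - 1*(-11)*(-128*I*sqrt(2))) + 2243)/6006 = ((3 - 512*I*sqrt(2) - 1408*I*sqrt(2)) + 2243)*(1/6006) = ((3 - 1920*I*sqrt(2)) + 2243)*(1/6006) = (2246 - 1920*I*sqrt(2))*(1/6006) = 1123/3003 - 320*I*sqrt(2)/1001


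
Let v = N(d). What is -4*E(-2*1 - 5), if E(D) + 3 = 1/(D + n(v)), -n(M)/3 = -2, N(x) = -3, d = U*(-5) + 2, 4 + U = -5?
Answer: 16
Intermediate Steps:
U = -9 (U = -4 - 5 = -9)
d = 47 (d = -9*(-5) + 2 = 45 + 2 = 47)
v = -3
n(M) = 6 (n(M) = -3*(-2) = 6)
E(D) = -3 + 1/(6 + D) (E(D) = -3 + 1/(D + 6) = -3 + 1/(6 + D))
-4*E(-2*1 - 5) = -4*(-17 - 3*(-2*1 - 5))/(6 + (-2*1 - 5)) = -4*(-17 - 3*(-2 - 5))/(6 + (-2 - 5)) = -4*(-17 - 3*(-7))/(6 - 7) = -4*(-17 + 21)/(-1) = -(-4)*4 = -4*(-4) = 16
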